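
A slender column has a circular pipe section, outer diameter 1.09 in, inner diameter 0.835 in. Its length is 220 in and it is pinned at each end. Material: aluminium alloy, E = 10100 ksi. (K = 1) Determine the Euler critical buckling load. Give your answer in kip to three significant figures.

P_cr ≈ 0.0936 kip

d_o = 1.09 in, d_i = 0.835 in
I = π(d_o⁴ − d_i⁴)/64 = π(1.09⁴ − 0.8350⁴)/64 = 4.543×10^-2 in⁴
Effective length L_e = K·L = 1 × 220 = 220.0 in
P_cr = π²EI / L_e² = π² × 10100×10³ × 4.543×10^-2 / 220.0² = 93.56 lb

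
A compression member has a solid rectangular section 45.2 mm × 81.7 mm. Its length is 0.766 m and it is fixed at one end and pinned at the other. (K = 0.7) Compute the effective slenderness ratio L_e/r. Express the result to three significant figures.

λ ≈ 41.1

Buckling occurs about the weak axis: I_min = h·b³/12 with b = 45.2 mm (the shorter side).
I_min = 81.7×45.2³/12 = 6.287×10^5 mm⁴
A = 3.693×10^3 mm²;  r_min = √(I/A) = √(6.287×10^5/3.693×10^3) = 13.05 mm
L_e = K·L = 0.7 × 0.766 m = 0.5362 m = 536.20 mm
λ = L_e / r_min = 536.20 / 13.05 = 41.1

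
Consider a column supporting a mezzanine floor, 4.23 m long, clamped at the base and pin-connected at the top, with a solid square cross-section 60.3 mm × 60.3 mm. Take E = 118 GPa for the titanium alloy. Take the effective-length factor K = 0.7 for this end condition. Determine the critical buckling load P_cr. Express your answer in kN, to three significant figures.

I = a⁴/12 = 60.3⁴/12 = 1.102×10^6 mm⁴
I = 1.102×10^6 mm⁴ = 1.102×10^-6 m⁴
Effective length L_e = K·L = 0.7 × 4.23 = 2.961 m
P_cr = π²EI / L_e² = π² × 118×10⁹ × 1.102×10^-6 / 2.961² = 1.464×10^5 N

P_cr ≈ 146 kN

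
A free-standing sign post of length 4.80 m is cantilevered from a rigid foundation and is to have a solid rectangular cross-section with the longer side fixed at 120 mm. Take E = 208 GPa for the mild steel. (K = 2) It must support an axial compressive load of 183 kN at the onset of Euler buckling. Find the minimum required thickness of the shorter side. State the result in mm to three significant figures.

b ≈ 93.7 mm

L_e = K·L = 2 × 4.80 = 9.600 m
Required I = P_cr·L_e²/(π²E) = 1.830×10^5 × 9.600² / (π² × 2.08×10^11) = 8.215×10^-6 m⁴
I_req = 8.215×10^6 mm⁴
Rectangle, weak axis: I_min = h·b³/12 with h = 120 mm fixed  ⇒  b = (12I/h)^(1/3) = 93.7 mm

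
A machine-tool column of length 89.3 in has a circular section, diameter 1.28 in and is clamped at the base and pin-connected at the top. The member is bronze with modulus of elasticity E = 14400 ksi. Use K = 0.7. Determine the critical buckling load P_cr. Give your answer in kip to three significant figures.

P_cr ≈ 4.79 kip

I = πd⁴/64 = π×1.28⁴/64 = 0.1318 in⁴
Effective length L_e = K·L = 0.7 × 89.3 = 62.51 in
P_cr = π²EI / L_e² = π² × 14400×10³ × 0.1318 / 62.51² = 4.793×10^3 lb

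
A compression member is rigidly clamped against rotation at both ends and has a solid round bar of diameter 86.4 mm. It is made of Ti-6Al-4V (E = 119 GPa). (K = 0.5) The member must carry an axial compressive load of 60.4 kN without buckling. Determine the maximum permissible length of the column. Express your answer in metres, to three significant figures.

L_max ≈ 14.6 m

I = πd⁴/64 = π×86.4⁴/64 = 2.735×10^6 mm⁴
I = 2.735×10^-6 m⁴
At the buckling limit P_cr = P = 6.040×10^4 N
From P_cr = π²EI/(K·L)²:  L = (1/K)·√(π²EI/P_cr) = (1/0.5)·√(π²×1.19×10^11×2.735×10^-6/6.040×10^4)
L = 14.6 m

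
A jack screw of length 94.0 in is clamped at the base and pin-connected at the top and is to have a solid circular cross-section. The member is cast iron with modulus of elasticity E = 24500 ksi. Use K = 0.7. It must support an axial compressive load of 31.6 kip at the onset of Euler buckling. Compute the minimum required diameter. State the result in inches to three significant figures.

d ≈ 1.84 in

L_e = K·L = 0.7 × 94.0 = 65.80 in
Required I = P_cr·L_e²/(π²E) = 3.160×10^4 × 65.80² / (π² × 2.45×10^7) = 0.5658 in⁴
Solid circle: I = πd⁴/64  ⇒  d = (64I/π)^(1/4) = (64×0.5658/π)^(1/4) = 1.84 in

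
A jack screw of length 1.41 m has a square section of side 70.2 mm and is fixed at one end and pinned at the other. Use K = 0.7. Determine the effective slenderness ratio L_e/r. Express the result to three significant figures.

For a square r = a/√12 = 70.2/√12 = 20.26 mm
L_e = K·L = 0.7 × 1.41 m = 0.9870 m = 987.00 mm
λ = L_e / r_min = 987.00 / 20.26 = 48.7

λ ≈ 48.7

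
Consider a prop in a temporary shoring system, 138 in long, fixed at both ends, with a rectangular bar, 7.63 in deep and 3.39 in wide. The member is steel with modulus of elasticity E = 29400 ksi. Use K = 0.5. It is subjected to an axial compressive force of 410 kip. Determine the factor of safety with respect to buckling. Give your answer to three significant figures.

n ≈ 3.68

Buckling occurs about the weak axis: I_min = h·b³/12 with b = 3.39 in (the shorter side).
I_min = 7.63×3.39³/12 = 24.77 in⁴
Effective length L_e = K·L = 0.5 × 138 = 69.00 in
P_cr = π²EI / L_e² = π² × 29400×10³ × 24.77 / 69.00² = 1.510×10^6 lb
Factor of safety n = P_cr / P = 1509.7 / 410 = 3.68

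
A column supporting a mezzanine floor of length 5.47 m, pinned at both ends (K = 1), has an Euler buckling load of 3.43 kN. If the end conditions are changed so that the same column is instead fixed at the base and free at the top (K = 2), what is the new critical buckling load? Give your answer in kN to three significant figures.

P_cr ∝ 1/K², so P_cr,new = P_cr,old × (K_old/K_new)² = 3.43 × (1/2)²
= 3.43 × 0.2500 = 0.858 kN

P_cr ≈ 0.858 kN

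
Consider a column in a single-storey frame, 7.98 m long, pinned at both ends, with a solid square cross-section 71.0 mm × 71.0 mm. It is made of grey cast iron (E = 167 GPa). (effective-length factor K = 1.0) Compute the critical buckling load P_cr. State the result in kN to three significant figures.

P_cr ≈ 54.8 kN

I = a⁴/12 = 71.0⁴/12 = 2.118×10^6 mm⁴
I = 2.118×10^6 mm⁴ = 2.118×10^-6 m⁴
Effective length L_e = K·L = 1 × 7.98 = 7.980 m
P_cr = π²EI / L_e² = π² × 167×10⁹ × 2.118×10^-6 / 7.980² = 5.481×10^4 N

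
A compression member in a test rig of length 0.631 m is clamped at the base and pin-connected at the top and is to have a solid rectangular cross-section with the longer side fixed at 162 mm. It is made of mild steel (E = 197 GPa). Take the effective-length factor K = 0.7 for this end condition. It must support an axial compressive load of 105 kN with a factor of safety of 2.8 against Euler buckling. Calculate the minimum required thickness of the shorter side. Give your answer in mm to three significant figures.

b ≈ 13.0 mm

Required P_cr = n·P = 2.8 × 105 = 294.0 kN
L_e = K·L = 0.7 × 0.631 = 0.4417 m
Required I = P_cr·L_e²/(π²E) = 2.940×10^5 × 0.4417² / (π² × 1.97×10^11) = 2.950×10^-8 m⁴
I_req = 2.950×10^4 mm⁴
Rectangle, weak axis: I_min = h·b³/12 with h = 162 mm fixed  ⇒  b = (12I/h)^(1/3) = 13.0 mm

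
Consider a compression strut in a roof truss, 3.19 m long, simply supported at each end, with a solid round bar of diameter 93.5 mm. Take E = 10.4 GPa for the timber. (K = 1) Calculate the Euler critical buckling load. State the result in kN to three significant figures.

I = πd⁴/64 = π×93.5⁴/64 = 3.752×10^6 mm⁴
I = 3.752×10^6 mm⁴ = 3.752×10^-6 m⁴
Effective length L_e = K·L = 1 × 3.19 = 3.190 m
P_cr = π²EI / L_e² = π² × 10.4×10⁹ × 3.752×10^-6 / 3.190² = 3.784×10^4 N

P_cr ≈ 37.8 kN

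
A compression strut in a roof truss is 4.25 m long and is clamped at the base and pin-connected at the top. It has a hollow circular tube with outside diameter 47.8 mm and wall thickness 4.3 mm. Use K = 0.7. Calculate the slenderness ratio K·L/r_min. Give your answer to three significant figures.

λ ≈ 193

Inner diameter d_i = 47.8 − 2×4.3 = 39.20 mm
I = π(d_o⁴ − d_i⁴)/64 = π(47.8⁴ − 39.20⁴)/64 = 1.404×10^5 mm⁴
A = 587.6 mm²;  r_min = √(I/A) = √(1.404×10^5/587.6) = 15.45 mm
L_e = K·L = 0.7 × 4.25 m = 2.975 m = 2975.0 mm
λ = L_e / r_min = 2975.0 / 15.45 = 193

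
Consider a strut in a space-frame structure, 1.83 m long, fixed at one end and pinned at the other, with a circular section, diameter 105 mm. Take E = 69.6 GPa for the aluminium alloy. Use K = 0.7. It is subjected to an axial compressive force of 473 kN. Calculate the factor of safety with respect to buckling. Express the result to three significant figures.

I = πd⁴/64 = π×105⁴/64 = 5.967×10^6 mm⁴
I = 5.967×10^6 mm⁴ = 5.967×10^-6 m⁴
Effective length L_e = K·L = 0.7 × 1.83 = 1.281 m
P_cr = π²EI / L_e² = π² × 69.6×10⁹ × 5.967×10^-6 / 1.281² = 2.498×10^6 N
Factor of safety n = P_cr / P = 2497.7 / 473 = 5.28

n ≈ 5.28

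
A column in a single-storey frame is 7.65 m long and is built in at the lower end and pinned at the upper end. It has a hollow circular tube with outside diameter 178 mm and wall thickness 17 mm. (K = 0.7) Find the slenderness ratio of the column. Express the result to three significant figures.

λ ≈ 93.6

Inner diameter d_i = 178 − 2×17 = 144.0 mm
I = π(d_o⁴ − d_i⁴)/64 = π(178⁴ − 144.0⁴)/64 = 2.817×10^7 mm⁴
A = 8.599×10^3 mm²;  r_min = √(I/A) = √(2.817×10^7/8.599×10^3) = 57.24 mm
L_e = K·L = 0.7 × 7.65 m = 5.355 m = 5355.0 mm
λ = L_e / r_min = 5355.0 / 57.24 = 93.6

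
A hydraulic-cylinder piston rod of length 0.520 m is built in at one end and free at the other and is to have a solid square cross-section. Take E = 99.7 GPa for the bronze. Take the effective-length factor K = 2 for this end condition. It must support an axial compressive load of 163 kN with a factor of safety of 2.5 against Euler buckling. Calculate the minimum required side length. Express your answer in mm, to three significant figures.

a ≈ 48.1 mm

Required P_cr = n·P = 2.5 × 163 = 407.5 kN
L_e = K·L = 2 × 0.520 = 1.040 m
Required I = P_cr·L_e²/(π²E) = 4.075×10^5 × 1.040² / (π² × 9.97×10^10) = 4.479×10^-7 m⁴
I_req = 4.479×10^5 mm⁴
Solid square: I = a⁴/12  ⇒  a = (12I)^(1/4) = (12×4.479×10^5)^(1/4) = 48.1 mm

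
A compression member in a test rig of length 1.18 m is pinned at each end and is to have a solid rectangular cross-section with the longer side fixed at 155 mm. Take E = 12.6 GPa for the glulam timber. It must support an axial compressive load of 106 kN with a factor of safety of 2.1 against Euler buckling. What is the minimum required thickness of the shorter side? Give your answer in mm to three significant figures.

Required P_cr = n·P = 2.1 × 106 = 222.6 kN
L_e = K·L = 1 × 1.18 = 1.180 m
Required I = P_cr·L_e²/(π²E) = 2.226×10^5 × 1.180² / (π² × 1.26×10^10) = 2.492×10^-6 m⁴
I_req = 2.492×10^6 mm⁴
Rectangle, weak axis: I_min = h·b³/12 with h = 155 mm fixed  ⇒  b = (12I/h)^(1/3) = 57.8 mm

b ≈ 57.8 mm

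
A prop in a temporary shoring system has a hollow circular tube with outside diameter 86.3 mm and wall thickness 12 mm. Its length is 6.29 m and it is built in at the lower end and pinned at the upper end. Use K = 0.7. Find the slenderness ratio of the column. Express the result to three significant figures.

λ ≈ 165

Inner diameter d_i = 86.3 − 2×12 = 62.30 mm
I = π(d_o⁴ − d_i⁴)/64 = π(86.3⁴ − 62.30⁴)/64 = 1.983×10^6 mm⁴
A = 2.801×10^3 mm²;  r_min = √(I/A) = √(1.983×10^6/2.801×10^3) = 26.61 mm
L_e = K·L = 0.7 × 6.29 m = 4.403 m = 4403.0 mm
λ = L_e / r_min = 4403.0 / 26.61 = 165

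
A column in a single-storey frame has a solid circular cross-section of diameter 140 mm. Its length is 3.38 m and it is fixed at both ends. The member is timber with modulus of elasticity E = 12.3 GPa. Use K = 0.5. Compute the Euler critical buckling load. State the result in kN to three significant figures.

P_cr ≈ 802 kN

I = πd⁴/64 = π×140⁴/64 = 1.886×10^7 mm⁴
I = 1.886×10^7 mm⁴ = 1.886×10^-5 m⁴
Effective length L_e = K·L = 0.5 × 3.38 = 1.690 m
P_cr = π²EI / L_e² = π² × 12.3×10⁹ × 1.886×10^-5 / 1.690² = 8.015×10^5 N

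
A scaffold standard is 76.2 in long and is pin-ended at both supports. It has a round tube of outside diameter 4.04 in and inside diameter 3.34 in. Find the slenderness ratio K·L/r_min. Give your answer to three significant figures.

d_o = 4.04 in, d_i = 3.34 in
I = π(d_o⁴ − d_i⁴)/64 = π(4.04⁴ − 3.340⁴)/64 = 6.968 in⁴
A = 4.057 in²;  r_min = √(I/A) = √(6.968/4.057) = 1.310 in
L_e = K·L = 1 × 76.2 = 76.20 in
λ = L_e / r_min = 76.200 / 1.310 = 58.1

λ ≈ 58.1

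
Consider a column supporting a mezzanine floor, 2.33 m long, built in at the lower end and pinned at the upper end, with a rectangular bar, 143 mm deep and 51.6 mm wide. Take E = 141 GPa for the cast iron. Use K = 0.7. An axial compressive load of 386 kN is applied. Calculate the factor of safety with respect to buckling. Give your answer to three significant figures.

Buckling occurs about the weak axis: I_min = h·b³/12 with b = 51.6 mm (the shorter side).
I_min = 143×51.6³/12 = 1.637×10^6 mm⁴
I = 1.637×10^6 mm⁴ = 1.637×10^-6 m⁴
Effective length L_e = K·L = 0.7 × 2.33 = 1.631 m
P_cr = π²EI / L_e² = π² × 141×10⁹ × 1.637×10^-6 / 1.631² = 8.565×10^5 N
Factor of safety n = P_cr / P = 856.48 / 386 = 2.22

n ≈ 2.22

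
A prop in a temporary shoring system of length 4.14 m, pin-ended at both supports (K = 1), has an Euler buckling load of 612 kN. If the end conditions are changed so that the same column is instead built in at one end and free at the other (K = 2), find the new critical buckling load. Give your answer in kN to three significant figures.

P_cr ≈ 153 kN

P_cr ∝ 1/K², so P_cr,new = P_cr,old × (K_old/K_new)² = 612 × (1/2)²
= 612 × 0.2500 = 153 kN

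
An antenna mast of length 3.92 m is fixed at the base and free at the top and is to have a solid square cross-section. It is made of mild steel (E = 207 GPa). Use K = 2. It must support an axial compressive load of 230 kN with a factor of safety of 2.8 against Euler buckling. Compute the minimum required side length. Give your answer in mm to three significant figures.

Required P_cr = n·P = 2.8 × 230 = 644.0 kN
L_e = K·L = 2 × 3.92 = 7.840 m
Required I = P_cr·L_e²/(π²E) = 6.440×10^5 × 7.840² / (π² × 2.07×10^11) = 1.938×10^-5 m⁴
I_req = 1.938×10^7 mm⁴
Solid square: I = a⁴/12  ⇒  a = (12I)^(1/4) = (12×1.938×10^7)^(1/4) = 123 mm

a ≈ 123 mm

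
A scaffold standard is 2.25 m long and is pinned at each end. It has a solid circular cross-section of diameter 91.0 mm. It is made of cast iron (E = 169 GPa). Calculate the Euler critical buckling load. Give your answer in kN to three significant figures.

I = πd⁴/64 = π×91.0⁴/64 = 3.366×10^6 mm⁴
I = 3.366×10^6 mm⁴ = 3.366×10^-6 m⁴
Effective length L_e = K·L = 1 × 2.25 = 2.250 m
P_cr = π²EI / L_e² = π² × 169×10⁹ × 3.366×10^-6 / 2.250² = 1.109×10^6 N

P_cr ≈ 1110 kN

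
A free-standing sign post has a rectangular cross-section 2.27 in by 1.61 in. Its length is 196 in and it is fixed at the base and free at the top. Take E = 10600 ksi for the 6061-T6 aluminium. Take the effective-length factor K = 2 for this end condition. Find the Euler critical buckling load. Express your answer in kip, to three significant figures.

P_cr ≈ 0.537 kip

Buckling occurs about the weak axis: I_min = h·b³/12 with b = 1.61 in (the shorter side).
I_min = 2.27×1.61³/12 = 0.7894 in⁴
Effective length L_e = K·L = 2 × 196 = 392.0 in
P_cr = π²EI / L_e² = π² × 10600×10³ × 0.7894 / 392.0² = 537.5 lb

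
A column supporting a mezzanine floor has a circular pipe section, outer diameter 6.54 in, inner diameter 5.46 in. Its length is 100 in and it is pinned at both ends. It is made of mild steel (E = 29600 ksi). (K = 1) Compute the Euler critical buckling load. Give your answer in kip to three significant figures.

P_cr ≈ 1350 kip

d_o = 6.54 in, d_i = 5.46 in
I = π(d_o⁴ − d_i⁴)/64 = π(6.54⁴ − 5.460⁴)/64 = 46.18 in⁴
Effective length L_e = K·L = 1 × 100 = 100.0 in
P_cr = π²EI / L_e² = π² × 29600×10³ × 46.18 / 100.0² = 1.349×10^6 lb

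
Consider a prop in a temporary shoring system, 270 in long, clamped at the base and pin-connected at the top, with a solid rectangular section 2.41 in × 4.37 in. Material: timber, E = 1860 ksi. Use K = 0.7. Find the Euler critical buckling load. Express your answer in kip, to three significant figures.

P_cr ≈ 2.62 kip

Buckling occurs about the weak axis: I_min = h·b³/12 with b = 2.41 in (the shorter side).
I_min = 4.37×2.41³/12 = 5.097 in⁴
Effective length L_e = K·L = 0.7 × 270 = 189.0 in
P_cr = π²EI / L_e² = π² × 1860×10³ × 5.097 / 189.0² = 2.620×10^3 lb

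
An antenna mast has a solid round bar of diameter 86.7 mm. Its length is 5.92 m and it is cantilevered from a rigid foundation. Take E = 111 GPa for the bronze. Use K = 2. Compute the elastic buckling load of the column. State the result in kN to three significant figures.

I = πd⁴/64 = π×86.7⁴/64 = 2.774×10^6 mm⁴
I = 2.774×10^6 mm⁴ = 2.774×10^-6 m⁴
Effective length L_e = K·L = 2 × 5.92 = 11.84 m
P_cr = π²EI / L_e² = π² × 111×10⁹ × 2.774×10^-6 / 11.84² = 2.168×10^4 N

P_cr ≈ 21.7 kN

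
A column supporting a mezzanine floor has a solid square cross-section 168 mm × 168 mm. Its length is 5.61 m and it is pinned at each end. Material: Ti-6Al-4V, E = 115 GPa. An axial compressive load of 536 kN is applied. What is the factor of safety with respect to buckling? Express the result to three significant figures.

I = a⁴/12 = 168⁴/12 = 6.638×10^7 mm⁴
I = 6.638×10^7 mm⁴ = 6.638×10^-5 m⁴
Effective length L_e = K·L = 1 × 5.61 = 5.610 m
P_cr = π²EI / L_e² = π² × 115×10⁹ × 6.638×10^-5 / 5.610² = 2.394×10^6 N
Factor of safety n = P_cr / P = 2394.0 / 536 = 4.47

n ≈ 4.47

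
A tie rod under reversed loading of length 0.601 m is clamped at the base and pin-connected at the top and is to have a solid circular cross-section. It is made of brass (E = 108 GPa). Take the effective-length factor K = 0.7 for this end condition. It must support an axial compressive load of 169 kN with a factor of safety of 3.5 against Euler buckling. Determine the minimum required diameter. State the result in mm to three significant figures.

Required P_cr = n·P = 3.5 × 169 = 591.5 kN
L_e = K·L = 0.7 × 0.601 = 0.4207 m
Required I = P_cr·L_e²/(π²E) = 5.915×10^5 × 0.4207² / (π² × 1.08×10^11) = 9.821×10^-8 m⁴
I_req = 9.821×10^4 mm⁴
Solid circle: I = πd⁴/64  ⇒  d = (64I/π)^(1/4) = (64×9.821×10^4/π)^(1/4) = 37.6 mm

d ≈ 37.6 mm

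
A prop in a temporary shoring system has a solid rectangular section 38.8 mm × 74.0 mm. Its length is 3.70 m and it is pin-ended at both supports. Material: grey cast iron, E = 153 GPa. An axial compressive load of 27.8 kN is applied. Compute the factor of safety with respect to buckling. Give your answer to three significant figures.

n ≈ 1.43

Buckling occurs about the weak axis: I_min = h·b³/12 with b = 38.8 mm (the shorter side).
I_min = 74.0×38.8³/12 = 3.602×10^5 mm⁴
I = 3.602×10^5 mm⁴ = 3.602×10^-7 m⁴
Effective length L_e = K·L = 1 × 3.70 = 3.700 m
P_cr = π²EI / L_e² = π² × 153×10⁹ × 3.602×10^-7 / 3.700² = 3.973×10^4 N
Factor of safety n = P_cr / P = 39.731 / 27.8 = 1.43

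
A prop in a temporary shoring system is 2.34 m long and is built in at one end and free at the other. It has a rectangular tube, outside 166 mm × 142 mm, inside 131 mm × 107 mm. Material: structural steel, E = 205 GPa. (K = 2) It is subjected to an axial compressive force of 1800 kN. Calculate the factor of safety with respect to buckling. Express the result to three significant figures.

n ≈ 1.35

Weak-axis I_min = (h_o·b_o³ − h_i·b_i³)/12 with b_o = 142, b_i = 107.0 mm (shorter outer/inner sides).
I_min = (166×142³ − 131.0×107.0³)/12 = 2.624×10^7 mm⁴
I = 2.624×10^7 mm⁴ = 2.624×10^-5 m⁴
Effective length L_e = K·L = 2 × 2.34 = 4.680 m
P_cr = π²EI / L_e² = π² × 205×10⁹ × 2.624×10^-5 / 4.680² = 2.424×10^6 N
Factor of safety n = P_cr / P = 2423.5 / 1800 = 1.35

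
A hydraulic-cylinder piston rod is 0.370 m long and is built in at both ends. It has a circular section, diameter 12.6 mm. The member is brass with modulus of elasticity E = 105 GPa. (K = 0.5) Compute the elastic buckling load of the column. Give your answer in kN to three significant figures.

I = πd⁴/64 = π×12.6⁴/64 = 1.237×10^3 mm⁴
I = 1.237×10^3 mm⁴ = 1.237×10^-9 m⁴
Effective length L_e = K·L = 0.5 × 0.370 = 0.1850 m
P_cr = π²EI / L_e² = π² × 105×10⁹ × 1.237×10^-9 / 0.1850² = 3.746×10^4 N

P_cr ≈ 37.5 kN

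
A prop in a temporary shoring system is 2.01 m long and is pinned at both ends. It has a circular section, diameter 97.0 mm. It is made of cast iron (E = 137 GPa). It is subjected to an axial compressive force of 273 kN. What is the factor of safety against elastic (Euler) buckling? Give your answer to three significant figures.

n ≈ 5.33

I = πd⁴/64 = π×97.0⁴/64 = 4.346×10^6 mm⁴
I = 4.346×10^6 mm⁴ = 4.346×10^-6 m⁴
Effective length L_e = K·L = 1 × 2.01 = 2.010 m
P_cr = π²EI / L_e² = π² × 137×10⁹ × 4.346×10^-6 / 2.010² = 1.454×10^6 N
Factor of safety n = P_cr / P = 1454.4 / 273 = 5.33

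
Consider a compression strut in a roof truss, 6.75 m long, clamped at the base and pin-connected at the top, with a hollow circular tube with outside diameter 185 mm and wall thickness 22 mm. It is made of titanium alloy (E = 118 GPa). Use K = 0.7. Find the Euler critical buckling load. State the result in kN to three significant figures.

P_cr ≈ 1990 kN

Inner diameter d_i = 185 − 2×22 = 141.0 mm
I = π(d_o⁴ − d_i⁴)/64 = π(185⁴ − 141.0⁴)/64 = 3.810×10^7 mm⁴
I = 3.810×10^7 mm⁴ = 3.810×10^-5 m⁴
Effective length L_e = K·L = 0.7 × 6.75 = 4.725 m
P_cr = π²EI / L_e² = π² × 118×10⁹ × 3.810×10^-5 / 4.725² = 1.987×10^6 N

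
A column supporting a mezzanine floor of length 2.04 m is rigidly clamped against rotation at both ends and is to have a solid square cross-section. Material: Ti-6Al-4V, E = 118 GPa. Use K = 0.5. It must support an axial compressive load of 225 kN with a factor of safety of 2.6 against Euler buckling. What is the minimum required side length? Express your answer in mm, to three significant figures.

Required P_cr = n·P = 2.6 × 225 = 585.0 kN
L_e = K·L = 0.5 × 2.04 = 1.020 m
Required I = P_cr·L_e²/(π²E) = 5.850×10^5 × 1.020² / (π² × 1.18×10^11) = 5.226×10^-7 m⁴
I_req = 5.226×10^5 mm⁴
Solid square: I = a⁴/12  ⇒  a = (12I)^(1/4) = (12×5.226×10^5)^(1/4) = 50.0 mm

a ≈ 50.0 mm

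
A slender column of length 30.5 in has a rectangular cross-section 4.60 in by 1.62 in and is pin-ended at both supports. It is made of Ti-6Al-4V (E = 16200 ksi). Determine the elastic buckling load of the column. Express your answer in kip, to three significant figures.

P_cr ≈ 280 kip

Buckling occurs about the weak axis: I_min = h·b³/12 with b = 1.62 in (the shorter side).
I_min = 4.60×1.62³/12 = 1.630 in⁴
Effective length L_e = K·L = 1 × 30.5 = 30.50 in
P_cr = π²EI / L_e² = π² × 16200×10³ × 1.630 / 30.50² = 2.801×10^5 lb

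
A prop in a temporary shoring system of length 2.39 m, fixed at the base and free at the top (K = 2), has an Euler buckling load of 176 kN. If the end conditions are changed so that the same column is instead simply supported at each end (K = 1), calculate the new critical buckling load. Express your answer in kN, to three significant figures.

P_cr ≈ 704 kN

P_cr ∝ 1/K², so P_cr,new = P_cr,old × (K_old/K_new)² = 176 × (2/1)²
= 176 × 4.000 = 704 kN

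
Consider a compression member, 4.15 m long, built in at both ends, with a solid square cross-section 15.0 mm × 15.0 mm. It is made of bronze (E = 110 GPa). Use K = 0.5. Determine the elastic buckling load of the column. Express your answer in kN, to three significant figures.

P_cr ≈ 1.06 kN

I = a⁴/12 = 15.0⁴/12 = 4.219×10^3 mm⁴
I = 4.219×10^3 mm⁴ = 4.219×10^-9 m⁴
Effective length L_e = K·L = 0.5 × 4.15 = 2.075 m
P_cr = π²EI / L_e² = π² × 110×10⁹ × 4.219×10^-9 / 2.075² = 1.064×10^3 N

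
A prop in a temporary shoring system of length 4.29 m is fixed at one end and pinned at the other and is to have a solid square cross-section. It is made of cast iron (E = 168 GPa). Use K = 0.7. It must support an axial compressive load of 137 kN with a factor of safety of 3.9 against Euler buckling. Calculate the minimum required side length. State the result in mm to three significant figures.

a ≈ 76.8 mm

Required P_cr = n·P = 3.9 × 137 = 534.3 kN
L_e = K·L = 0.7 × 4.29 = 3.003 m
Required I = P_cr·L_e²/(π²E) = 5.343×10^5 × 3.003² / (π² × 1.68×10^11) = 2.906×10^-6 m⁴
I_req = 2.906×10^6 mm⁴
Solid square: I = a⁴/12  ⇒  a = (12I)^(1/4) = (12×2.906×10^6)^(1/4) = 76.8 mm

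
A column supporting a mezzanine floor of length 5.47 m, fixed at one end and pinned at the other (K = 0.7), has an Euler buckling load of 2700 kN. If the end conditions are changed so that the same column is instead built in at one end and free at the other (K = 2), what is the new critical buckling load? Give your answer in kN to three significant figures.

P_cr ≈ 331 kN

P_cr ∝ 1/K², so P_cr,new = P_cr,old × (K_old/K_new)² = 2700 × (0.7/2)²
= 2700 × 0.1225 = 331 kN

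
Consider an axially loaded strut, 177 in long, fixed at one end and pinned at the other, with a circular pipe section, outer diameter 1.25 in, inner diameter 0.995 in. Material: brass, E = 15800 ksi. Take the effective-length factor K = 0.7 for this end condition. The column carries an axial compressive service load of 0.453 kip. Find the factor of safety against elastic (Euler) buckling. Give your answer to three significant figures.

d_o = 1.25 in, d_i = 0.995 in
I = π(d_o⁴ − d_i⁴)/64 = π(1.25⁴ − 0.9950⁴)/64 = 7.173×10^-2 in⁴
Effective length L_e = K·L = 0.7 × 177 = 123.9 in
P_cr = π²EI / L_e² = π² × 15800×10³ × 7.173×10^-2 / 123.9² = 728.6 lb
Factor of safety n = P_cr / P = 0.72864 / 0.453 = 1.61

n ≈ 1.61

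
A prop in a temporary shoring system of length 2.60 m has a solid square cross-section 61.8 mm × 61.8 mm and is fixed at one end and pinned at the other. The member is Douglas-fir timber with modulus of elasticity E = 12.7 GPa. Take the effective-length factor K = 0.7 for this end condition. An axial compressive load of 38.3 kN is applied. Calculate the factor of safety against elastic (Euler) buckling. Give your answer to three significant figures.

n ≈ 1.20

I = a⁴/12 = 61.8⁴/12 = 1.216×10^6 mm⁴
I = 1.216×10^6 mm⁴ = 1.216×10^-6 m⁴
Effective length L_e = K·L = 0.7 × 2.60 = 1.820 m
P_cr = π²EI / L_e² = π² × 12.7×10⁹ × 1.216×10^-6 / 1.820² = 4.600×10^4 N
Factor of safety n = P_cr / P = 45.997 / 38.3 = 1.20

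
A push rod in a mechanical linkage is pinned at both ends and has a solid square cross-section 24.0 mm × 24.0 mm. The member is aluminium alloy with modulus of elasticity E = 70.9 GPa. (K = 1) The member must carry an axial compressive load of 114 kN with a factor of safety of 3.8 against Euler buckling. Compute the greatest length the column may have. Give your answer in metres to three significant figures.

I = a⁴/12 = 24.0⁴/12 = 2.765×10^4 mm⁴
I = 2.765×10^-8 m⁴
Required critical load P_cr = n·P = 3.8 × 114 = 433.2 kN = 4.332×10^5 N
From P_cr = π²EI/(K·L)²:  L = (1/K)·√(π²EI/P_cr) = (1/1)·√(π²×7.09×10^10×2.765×10^-8/4.332×10^5)
L = 0.211 m

L_max ≈ 0.211 m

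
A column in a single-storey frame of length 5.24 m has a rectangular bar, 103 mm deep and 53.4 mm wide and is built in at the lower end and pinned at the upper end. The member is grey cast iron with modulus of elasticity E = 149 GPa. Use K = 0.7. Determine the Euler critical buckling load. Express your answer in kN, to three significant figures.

Buckling occurs about the weak axis: I_min = h·b³/12 with b = 53.4 mm (the shorter side).
I_min = 103×53.4³/12 = 1.307×10^6 mm⁴
I = 1.307×10^6 mm⁴ = 1.307×10^-6 m⁴
Effective length L_e = K·L = 0.7 × 5.24 = 3.668 m
P_cr = π²EI / L_e² = π² × 149×10⁹ × 1.307×10^-6 / 3.668² = 1.429×10^5 N

P_cr ≈ 143 kN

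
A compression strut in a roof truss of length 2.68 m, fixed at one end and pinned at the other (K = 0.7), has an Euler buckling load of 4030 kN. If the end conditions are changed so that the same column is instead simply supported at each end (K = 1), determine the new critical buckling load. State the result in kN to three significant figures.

P_cr ∝ 1/K², so P_cr,new = P_cr,old × (K_old/K_new)² = 4030 × (0.7/1)²
= 4030 × 0.4900 = 1970 kN

P_cr ≈ 1970 kN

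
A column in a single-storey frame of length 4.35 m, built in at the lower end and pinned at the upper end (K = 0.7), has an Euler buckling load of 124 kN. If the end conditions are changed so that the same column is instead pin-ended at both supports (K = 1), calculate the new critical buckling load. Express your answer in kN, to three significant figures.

P_cr ≈ 60.8 kN

P_cr ∝ 1/K², so P_cr,new = P_cr,old × (K_old/K_new)² = 124 × (0.7/1)²
= 124 × 0.4900 = 60.8 kN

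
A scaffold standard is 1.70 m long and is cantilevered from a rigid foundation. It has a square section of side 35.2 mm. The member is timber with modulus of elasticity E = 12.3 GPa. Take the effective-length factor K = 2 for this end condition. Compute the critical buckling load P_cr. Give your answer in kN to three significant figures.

P_cr ≈ 1.34 kN

I = a⁴/12 = 35.2⁴/12 = 1.279×10^5 mm⁴
I = 1.279×10^5 mm⁴ = 1.279×10^-7 m⁴
Effective length L_e = K·L = 2 × 1.70 = 3.400 m
P_cr = π²EI / L_e² = π² × 12.3×10⁹ × 1.279×10^-7 / 3.400² = 1.343×10^3 N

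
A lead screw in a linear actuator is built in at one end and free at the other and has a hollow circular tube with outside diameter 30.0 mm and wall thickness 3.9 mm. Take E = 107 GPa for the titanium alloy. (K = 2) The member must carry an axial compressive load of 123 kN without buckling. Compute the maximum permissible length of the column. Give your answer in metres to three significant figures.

L_max ≈ 0.244 m

Inner diameter d_i = 30.0 − 2×3.9 = 22.20 mm
I = π(d_o⁴ − d_i⁴)/64 = π(30.0⁴ − 22.20⁴)/64 = 2.784×10^4 mm⁴
I = 2.784×10^-8 m⁴
At the buckling limit P_cr = P = 1.230×10^5 N
From P_cr = π²EI/(K·L)²:  L = (1/K)·√(π²EI/P_cr) = (1/2)·√(π²×1.07×10^11×2.784×10^-8/1.230×10^5)
L = 0.244 m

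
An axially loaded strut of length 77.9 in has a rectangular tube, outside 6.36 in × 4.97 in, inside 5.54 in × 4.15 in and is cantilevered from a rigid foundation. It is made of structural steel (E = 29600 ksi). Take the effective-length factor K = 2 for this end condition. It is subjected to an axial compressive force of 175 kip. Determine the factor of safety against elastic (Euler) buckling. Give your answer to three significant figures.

Weak-axis I_min = (h_o·b_o³ − h_i·b_i³)/12 with b_o = 4.97, b_i = 4.150 in (shorter outer/inner sides).
I_min = (6.36×4.97³ − 5.540×4.150³)/12 = 32.07 in⁴
Effective length L_e = K·L = 2 × 77.9 = 155.8 in
P_cr = π²EI / L_e² = π² × 29600×10³ × 32.07 / 155.8² = 3.859×10^5 lb
Factor of safety n = P_cr / P = 385.94 / 175 = 2.21

n ≈ 2.21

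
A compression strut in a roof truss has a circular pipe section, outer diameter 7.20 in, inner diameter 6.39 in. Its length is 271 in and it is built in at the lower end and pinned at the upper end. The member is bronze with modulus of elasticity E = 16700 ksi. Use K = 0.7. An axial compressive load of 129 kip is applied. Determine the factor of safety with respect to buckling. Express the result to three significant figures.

d_o = 7.20 in, d_i = 6.39 in
I = π(d_o⁴ − d_i⁴)/64 = π(7.20⁴ − 6.390⁴)/64 = 50.08 in⁴
Effective length L_e = K·L = 0.7 × 271 = 189.7 in
P_cr = π²EI / L_e² = π² × 16700×10³ × 50.08 / 189.7² = 2.294×10^5 lb
Factor of safety n = P_cr / P = 229.35 / 129 = 1.78

n ≈ 1.78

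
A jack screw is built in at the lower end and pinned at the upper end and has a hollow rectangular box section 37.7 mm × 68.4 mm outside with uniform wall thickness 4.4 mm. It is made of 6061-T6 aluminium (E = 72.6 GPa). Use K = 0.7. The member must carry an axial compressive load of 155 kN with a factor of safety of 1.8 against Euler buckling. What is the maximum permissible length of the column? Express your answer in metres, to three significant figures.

L_max ≈ 0.986 m

Inner dimensions: h_i = 68.4 − 2×4.4 = 59.60 mm, b_i = 37.7 − 2×4.4 = 28.90 mm
Weak-axis I_min = (h_o·b_o³ − h_i·b_i³)/12 with b_o = 37.7, b_i = 28.90 mm (shorter outer/inner sides).
I_min = (68.4×37.7³ − 59.60×28.90³)/12 = 1.855×10^5 mm⁴
I = 1.855×10^-7 m⁴
Required critical load P_cr = n·P = 1.8 × 155 = 279.0 kN = 2.790×10^5 N
From P_cr = π²EI/(K·L)²:  L = (1/K)·√(π²EI/P_cr) = (1/0.7)·√(π²×7.26×10^10×1.855×10^-7/2.790×10^5)
L = 0.986 m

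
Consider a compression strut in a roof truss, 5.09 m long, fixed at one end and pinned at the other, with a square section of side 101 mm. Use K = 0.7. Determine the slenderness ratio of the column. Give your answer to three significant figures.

For a square r = a/√12 = 101/√12 = 29.16 mm
L_e = K·L = 0.7 × 5.09 m = 3.563 m = 3563.0 mm
λ = L_e / r_min = 3563.0 / 29.16 = 122

λ ≈ 122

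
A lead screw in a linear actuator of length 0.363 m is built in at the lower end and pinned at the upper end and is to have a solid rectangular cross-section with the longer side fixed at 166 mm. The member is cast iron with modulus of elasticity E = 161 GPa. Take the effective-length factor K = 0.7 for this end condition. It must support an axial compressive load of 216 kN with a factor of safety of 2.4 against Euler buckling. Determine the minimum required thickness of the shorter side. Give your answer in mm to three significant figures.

b ≈ 11.5 mm

Required P_cr = n·P = 2.4 × 216 = 518.4 kN
L_e = K·L = 0.7 × 0.363 = 0.2541 m
Required I = P_cr·L_e²/(π²E) = 5.184×10^5 × 0.2541² / (π² × 1.61×10^11) = 2.106×10^-8 m⁴
I_req = 2.106×10^4 mm⁴
Rectangle, weak axis: I_min = h·b³/12 with h = 166 mm fixed  ⇒  b = (12I/h)^(1/3) = 11.5 mm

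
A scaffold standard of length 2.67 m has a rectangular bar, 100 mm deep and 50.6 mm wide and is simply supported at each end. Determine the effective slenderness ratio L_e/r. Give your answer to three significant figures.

For a rectangle r_min = b/√12 = 50.6/√12 = 14.61 mm
L_e = K·L = 1 × 2.67 m = 2.670 m = 2670.0 mm
λ = L_e / r_min = 2670.0 / 14.61 = 183

λ ≈ 183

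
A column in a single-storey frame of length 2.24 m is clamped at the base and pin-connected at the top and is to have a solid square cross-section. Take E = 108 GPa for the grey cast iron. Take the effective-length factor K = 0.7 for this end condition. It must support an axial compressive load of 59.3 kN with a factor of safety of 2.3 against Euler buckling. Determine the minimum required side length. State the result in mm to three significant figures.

Required P_cr = n·P = 2.3 × 59.3 = 136.4 kN
L_e = K·L = 0.7 × 2.24 = 1.568 m
Required I = P_cr·L_e²/(π²E) = 1.364×10^5 × 1.568² / (π² × 1.08×10^11) = 3.146×10^-7 m⁴
I_req = 3.146×10^5 mm⁴
Solid square: I = a⁴/12  ⇒  a = (12I)^(1/4) = (12×3.146×10^5)^(1/4) = 44.1 mm

a ≈ 44.1 mm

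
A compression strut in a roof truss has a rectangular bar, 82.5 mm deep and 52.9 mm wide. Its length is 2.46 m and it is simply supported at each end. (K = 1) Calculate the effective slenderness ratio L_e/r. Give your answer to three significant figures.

Buckling occurs about the weak axis: I_min = h·b³/12 with b = 52.9 mm (the shorter side).
I_min = 82.5×52.9³/12 = 1.018×10^6 mm⁴
A = 4.364×10^3 mm²;  r_min = √(I/A) = √(1.018×10^6/4.364×10^3) = 15.27 mm
L_e = K·L = 1 × 2.46 m = 2.460 m = 2460.0 mm
λ = L_e / r_min = 2460.0 / 15.27 = 161

λ ≈ 161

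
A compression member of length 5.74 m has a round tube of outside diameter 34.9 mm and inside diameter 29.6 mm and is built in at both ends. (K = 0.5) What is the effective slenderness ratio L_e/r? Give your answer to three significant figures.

d_o = 34.9 mm, d_i = 29.6 mm
I = π(d_o⁴ − d_i⁴)/64 = π(34.9⁴ − 29.60⁴)/64 = 3.514×10^4 mm⁴
A = 268.5 mm²;  r_min = √(I/A) = √(3.514×10^4/268.5) = 11.44 mm
L_e = K·L = 0.5 × 5.74 m = 2.870 m = 2870.0 mm
λ = L_e / r_min = 2870.0 / 11.44 = 251

λ ≈ 251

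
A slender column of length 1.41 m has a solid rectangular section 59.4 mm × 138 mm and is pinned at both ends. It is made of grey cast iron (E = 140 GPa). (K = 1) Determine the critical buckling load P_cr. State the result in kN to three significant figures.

Buckling occurs about the weak axis: I_min = h·b³/12 with b = 59.4 mm (the shorter side).
I_min = 138×59.4³/12 = 2.410×10^6 mm⁴
I = 2.410×10^6 mm⁴ = 2.410×10^-6 m⁴
Effective length L_e = K·L = 1 × 1.41 = 1.410 m
P_cr = π²EI / L_e² = π² × 140×10⁹ × 2.410×10^-6 / 1.410² = 1.675×10^6 N

P_cr ≈ 1680 kN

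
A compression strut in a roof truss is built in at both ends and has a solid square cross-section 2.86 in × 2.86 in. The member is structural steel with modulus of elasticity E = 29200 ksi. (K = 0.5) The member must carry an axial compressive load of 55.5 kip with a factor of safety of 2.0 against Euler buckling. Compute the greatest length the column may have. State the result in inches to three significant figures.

I = a⁴/12 = 2.86⁴/12 = 5.575 in⁴
Required critical load P_cr = n·P = 2.0 × 55.5 = 111.0 kip = 1.110×10^5 lb
From P_cr = π²EI/(K·L)²:  L = (1/K)·√(π²EI/P_cr) = (1/0.5)·√(π²×2.92×10^7×5.575/1.110×10^5)
L = 241 in

L_max ≈ 241 in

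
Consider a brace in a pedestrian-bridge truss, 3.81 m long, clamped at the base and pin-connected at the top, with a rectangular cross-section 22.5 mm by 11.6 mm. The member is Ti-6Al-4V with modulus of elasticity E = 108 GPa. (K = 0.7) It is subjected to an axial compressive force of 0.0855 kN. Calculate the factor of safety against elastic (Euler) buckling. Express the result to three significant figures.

n ≈ 5.13

Buckling occurs about the weak axis: I_min = h·b³/12 with b = 11.6 mm (the shorter side).
I_min = 22.5×11.6³/12 = 2.927×10^3 mm⁴
I = 2.927×10^3 mm⁴ = 2.927×10^-9 m⁴
Effective length L_e = K·L = 0.7 × 3.81 = 2.667 m
P_cr = π²EI / L_e² = π² × 108×10⁹ × 2.927×10^-9 / 2.667² = 438.6 N
Factor of safety n = P_cr / P = 0.43858 / 0.0855 = 5.13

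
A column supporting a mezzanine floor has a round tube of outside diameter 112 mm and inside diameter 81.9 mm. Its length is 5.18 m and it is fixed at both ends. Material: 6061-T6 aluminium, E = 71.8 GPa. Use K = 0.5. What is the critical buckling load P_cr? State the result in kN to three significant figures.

P_cr ≈ 583 kN

d_o = 112 mm, d_i = 81.9 mm
I = π(d_o⁴ − d_i⁴)/64 = π(112⁴ − 81.90⁴)/64 = 5.515×10^6 mm⁴
I = 5.515×10^6 mm⁴ = 5.515×10^-6 m⁴
Effective length L_e = K·L = 0.5 × 5.18 = 2.590 m
P_cr = π²EI / L_e² = π² × 71.8×10⁹ × 5.515×10^-6 / 2.590² = 5.826×10^5 N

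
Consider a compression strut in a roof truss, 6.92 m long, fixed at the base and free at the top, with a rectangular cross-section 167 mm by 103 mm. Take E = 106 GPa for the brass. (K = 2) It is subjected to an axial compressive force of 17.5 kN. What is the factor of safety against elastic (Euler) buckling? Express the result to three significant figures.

n ≈ 4.75

Buckling occurs about the weak axis: I_min = h·b³/12 with b = 103 mm (the shorter side).
I_min = 167×103³/12 = 1.521×10^7 mm⁴
I = 1.521×10^7 mm⁴ = 1.521×10^-5 m⁴
Effective length L_e = K·L = 2 × 6.92 = 13.84 m
P_cr = π²EI / L_e² = π² × 106×10⁹ × 1.521×10^-5 / 13.84² = 8.306×10^4 N
Factor of safety n = P_cr / P = 83.058 / 17.5 = 4.75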